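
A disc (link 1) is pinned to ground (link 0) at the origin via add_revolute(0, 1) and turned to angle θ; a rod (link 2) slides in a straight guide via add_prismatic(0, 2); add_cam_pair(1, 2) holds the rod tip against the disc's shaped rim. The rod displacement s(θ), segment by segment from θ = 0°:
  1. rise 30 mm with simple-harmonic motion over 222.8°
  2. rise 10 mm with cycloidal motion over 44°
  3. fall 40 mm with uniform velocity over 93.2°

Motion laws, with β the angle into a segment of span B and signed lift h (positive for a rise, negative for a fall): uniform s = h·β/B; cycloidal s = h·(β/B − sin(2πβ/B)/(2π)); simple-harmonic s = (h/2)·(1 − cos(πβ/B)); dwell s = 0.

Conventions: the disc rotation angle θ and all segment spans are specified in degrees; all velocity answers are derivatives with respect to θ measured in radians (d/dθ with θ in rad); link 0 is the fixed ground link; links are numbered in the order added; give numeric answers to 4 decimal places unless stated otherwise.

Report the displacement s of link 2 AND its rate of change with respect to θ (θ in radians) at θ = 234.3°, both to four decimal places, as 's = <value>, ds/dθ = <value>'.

segment 1 (0° to 222.8°, simple-harmonic, h = 30) is passed completely: s = 0.0000 + (30) = 30.0000
θ = 234.3° falls in segment 2 (222.8° to 266.8°, cycloidal, h = 10): β = 234.3 − 222.8 = 11.5°, B = 44°; Δs = 10·(0.2614 − sin(2π·0.2614)/(2π)) = 1.0261; s = 30.0000 + 1.0261 = 31.0261
velocity in seg [222.8°–266.8°] (cycloidal), θ in radians: β = 11.5° = 0.2007 rad, B = 44° = 0.7679 rad; ds/dθ = (h/B)(1 − cos(2πβ/B)) = (10/0.7679)(1 − cos(2π·0.2614)) = 13.950730 mm/rad

s = 31.0261, ds/dθ = 13.9507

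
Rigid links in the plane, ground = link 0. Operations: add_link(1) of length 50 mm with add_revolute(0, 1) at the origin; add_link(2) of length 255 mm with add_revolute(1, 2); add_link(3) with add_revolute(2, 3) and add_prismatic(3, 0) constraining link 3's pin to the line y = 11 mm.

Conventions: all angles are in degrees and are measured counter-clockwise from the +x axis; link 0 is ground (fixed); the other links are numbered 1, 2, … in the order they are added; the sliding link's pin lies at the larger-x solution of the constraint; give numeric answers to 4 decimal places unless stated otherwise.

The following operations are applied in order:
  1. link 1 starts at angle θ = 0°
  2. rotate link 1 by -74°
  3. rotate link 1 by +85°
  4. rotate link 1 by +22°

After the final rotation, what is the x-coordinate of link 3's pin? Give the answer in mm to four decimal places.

geometry: r = 50 mm, L = 255 mm, e = 11 mm; θ starts at 0°
rotate link 1 by -74°: θ ← 0° -74° = -74°
rotate link 1 by +85°: θ ← -74° +85° = 11°
rotate link 1 by +22°: θ ← 11° +22° = 33°
crank pin P = (r cos θ, r sin θ) = (41.933528, 27.231952)
h = r sin θ − e = 27.231952 − 11 = 16.231952
x = r cos θ + √(L² − h²) = 41.933528 + 254.482855 = 296.416384

296.4164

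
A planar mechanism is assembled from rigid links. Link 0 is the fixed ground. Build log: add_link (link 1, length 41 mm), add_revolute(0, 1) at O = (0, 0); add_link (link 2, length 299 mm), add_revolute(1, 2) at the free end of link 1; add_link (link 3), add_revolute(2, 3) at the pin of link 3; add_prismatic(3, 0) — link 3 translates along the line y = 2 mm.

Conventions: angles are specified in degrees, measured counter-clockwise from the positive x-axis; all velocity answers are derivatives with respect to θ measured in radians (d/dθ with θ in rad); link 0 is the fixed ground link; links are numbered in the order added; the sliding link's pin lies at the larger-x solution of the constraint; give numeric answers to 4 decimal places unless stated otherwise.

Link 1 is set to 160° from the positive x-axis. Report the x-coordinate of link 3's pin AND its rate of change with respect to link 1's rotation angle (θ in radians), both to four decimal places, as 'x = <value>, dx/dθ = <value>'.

geometry: r = 41 mm, L = 299 mm, e = 2 mm
crank pin P = (r cos θ, r sin θ) = (-38.527397, 14.022826)
h = r sin θ − e = 14.022826 − 2 = 12.022826
x = r cos θ + √(L² − h²) = -38.527397 + 298.758183 = 260.230785
dx/dθ = −r sin θ − h·r cos θ/√(L² − h²) (θ in radians; h = 12.022826) = -12.472381

x = 260.2308, dx/dθ = -12.4724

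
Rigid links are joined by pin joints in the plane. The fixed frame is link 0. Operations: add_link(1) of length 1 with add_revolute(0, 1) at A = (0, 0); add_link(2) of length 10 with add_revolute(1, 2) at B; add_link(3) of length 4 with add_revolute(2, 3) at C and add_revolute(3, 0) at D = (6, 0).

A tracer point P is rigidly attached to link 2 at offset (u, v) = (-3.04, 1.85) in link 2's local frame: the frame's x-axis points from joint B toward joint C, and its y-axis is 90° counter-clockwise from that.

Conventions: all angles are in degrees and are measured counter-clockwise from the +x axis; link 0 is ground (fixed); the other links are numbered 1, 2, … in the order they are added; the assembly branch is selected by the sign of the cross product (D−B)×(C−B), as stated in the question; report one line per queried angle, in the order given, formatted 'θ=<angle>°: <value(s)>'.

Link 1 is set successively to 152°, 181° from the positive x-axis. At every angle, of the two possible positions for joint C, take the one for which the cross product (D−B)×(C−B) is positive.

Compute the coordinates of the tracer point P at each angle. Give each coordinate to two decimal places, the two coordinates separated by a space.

A=(0,0), D=(6.00,0)
θ=152°: B = A + 1.00·(cos152°, sin152°) = (-0.8829, 0.4695)
θ=152°: |BD| = 6.8989
θ=152°: circle(B,10.00) ∩ circle(D,4.00): a=9.5374, h=3.0064
θ=152°:   candidates: C₊=(8.8369,2.8199) cross=20.741; C₋=(8.4277,-3.1790) cross=-20.741
θ=152°:   branch + wants cross > 0 → take C=(8.8369,2.8199) (cross=20.741)
θ=152°: ex = (C−B)/|BC| = (0.9720,0.2350); ey = (-0.2350,0.9720)
θ=152°: P = B + -3.04·ex + 1.85·ey = (-4.2726,1.5531)
θ=181°: B = A + 1.00·(cos181°, sin181°) = (-0.9998, -0.0175)
θ=181°: |BD| = 6.9999
θ=181°: circle(B,10.00) ∩ circle(D,4.00): a=9.5000, h=3.1224
θ=181°:   candidates: C₊=(8.4924,3.1286) cross=21.856; C₋=(8.5080,-3.1161) cross=-21.856
θ=181°:   branch + wants cross > 0 → take C=(8.4924,3.1286) (cross=21.856)
θ=181°: ex = (C−B)/|BC| = (0.9492,0.3146); ey = (-0.3146,0.9492)
θ=181°: P = B + -3.04·ex + 1.85·ey = (-4.4675,0.7822)

θ=152°: -4.27 1.55
θ=181°: -4.47 0.78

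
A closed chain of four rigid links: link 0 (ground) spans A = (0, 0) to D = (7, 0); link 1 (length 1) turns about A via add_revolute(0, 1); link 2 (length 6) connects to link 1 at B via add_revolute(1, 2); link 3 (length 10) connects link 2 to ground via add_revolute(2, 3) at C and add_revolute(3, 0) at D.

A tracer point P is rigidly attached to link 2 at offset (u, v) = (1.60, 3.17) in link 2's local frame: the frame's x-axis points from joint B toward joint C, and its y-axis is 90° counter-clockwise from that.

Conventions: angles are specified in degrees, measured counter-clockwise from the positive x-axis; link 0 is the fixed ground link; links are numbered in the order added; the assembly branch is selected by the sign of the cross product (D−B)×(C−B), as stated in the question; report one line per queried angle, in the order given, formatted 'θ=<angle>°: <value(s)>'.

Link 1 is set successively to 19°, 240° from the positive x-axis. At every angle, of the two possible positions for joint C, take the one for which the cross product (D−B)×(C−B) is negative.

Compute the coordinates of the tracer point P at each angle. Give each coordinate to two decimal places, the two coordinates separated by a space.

A=(0,0), D=(7.00,0)
θ=19°: B = A + 1.00·(cos19°, sin19°) = (0.9455, 0.3256)
θ=19°: |BD| = 6.0632
θ=19°: circle(B,6.00) ∩ circle(D,10.00): a=-2.2461, h=5.5637
θ=19°:   candidates: C₊=(-0.9986,6.0019) cross=33.734; C₋=(-1.5961,-5.1095) cross=-33.734
θ=19°:   branch - wants cross < 0 → take C=(-1.5961,-5.1095) (cross=-33.734)
θ=19°: ex = (C−B)/|BC| = (-0.4236,-0.9058); ey = (0.9058,-0.4236)
θ=19°: P = B + 1.60·ex + 3.17·ey = (3.1393,-2.4666)
θ=240°: B = A + 1.00·(cos240°, sin240°) = (-0.5000, -0.8660)
θ=240°: |BD| = 7.5498
θ=240°: circle(B,6.00) ∩ circle(D,10.00): a=-0.4636, h=5.9821
θ=240°:   candidates: C₊=(-1.6467,5.0234) cross=45.164; C₋=(-0.2743,-6.8618) cross=-45.164
θ=240°:   branch - wants cross < 0 → take C=(-0.2743,-6.8618) (cross=-45.164)
θ=240°: ex = (C−B)/|BC| = (0.0376,-0.9993); ey = (0.9993,0.0376)
θ=240°: P = B + 1.60·ex + 3.17·ey = (2.7279,-2.3457)

θ=19°: 3.14 -2.47
θ=240°: 2.73 -2.35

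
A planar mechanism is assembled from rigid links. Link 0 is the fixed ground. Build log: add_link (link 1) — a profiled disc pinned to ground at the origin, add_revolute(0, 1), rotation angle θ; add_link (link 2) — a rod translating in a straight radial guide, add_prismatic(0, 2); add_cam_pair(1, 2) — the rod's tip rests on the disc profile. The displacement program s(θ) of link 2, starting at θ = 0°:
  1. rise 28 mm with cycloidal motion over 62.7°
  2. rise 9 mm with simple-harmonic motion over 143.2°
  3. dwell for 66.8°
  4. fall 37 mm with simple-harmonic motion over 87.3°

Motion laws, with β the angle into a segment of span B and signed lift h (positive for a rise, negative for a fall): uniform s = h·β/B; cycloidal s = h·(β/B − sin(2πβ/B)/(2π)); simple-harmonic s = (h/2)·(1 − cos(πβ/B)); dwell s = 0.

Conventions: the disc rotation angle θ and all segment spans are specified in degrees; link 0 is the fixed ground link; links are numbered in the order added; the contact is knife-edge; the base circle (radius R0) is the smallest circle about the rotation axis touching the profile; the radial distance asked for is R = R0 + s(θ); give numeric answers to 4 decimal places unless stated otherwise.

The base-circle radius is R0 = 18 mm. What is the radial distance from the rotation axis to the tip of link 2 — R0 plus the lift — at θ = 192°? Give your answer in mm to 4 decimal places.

seg 1 [0°–62.7°] cycloidal, h=28: full span → s += 28 → s = 28.0000
seg 2 [62.7°–205.9°] simple-harmonic, h=9: θ=192° here. β=129.3, B=143.2. 9/2·(1 − cos(π·0.9029)) = 8.7924 → s = 36.7924
R = R0 + s = 18 + 36.7924 = 54.7924

54.7924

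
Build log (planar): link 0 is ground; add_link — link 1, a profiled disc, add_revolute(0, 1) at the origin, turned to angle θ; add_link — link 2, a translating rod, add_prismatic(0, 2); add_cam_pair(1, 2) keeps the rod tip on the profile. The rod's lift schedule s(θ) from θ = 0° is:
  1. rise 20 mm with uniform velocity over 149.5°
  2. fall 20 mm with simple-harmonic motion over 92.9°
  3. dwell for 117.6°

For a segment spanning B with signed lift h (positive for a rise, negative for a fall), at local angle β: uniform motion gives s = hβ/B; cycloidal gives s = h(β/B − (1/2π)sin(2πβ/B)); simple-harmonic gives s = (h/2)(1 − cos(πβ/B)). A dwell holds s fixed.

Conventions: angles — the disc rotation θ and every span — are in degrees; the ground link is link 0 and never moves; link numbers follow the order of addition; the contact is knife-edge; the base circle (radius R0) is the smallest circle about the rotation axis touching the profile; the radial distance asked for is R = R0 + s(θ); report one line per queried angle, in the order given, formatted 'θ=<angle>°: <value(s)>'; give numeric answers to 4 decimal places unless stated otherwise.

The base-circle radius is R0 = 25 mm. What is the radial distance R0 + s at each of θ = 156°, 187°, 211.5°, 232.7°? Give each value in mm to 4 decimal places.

seg 1 [0°–149.5°] uniform, h=20: full span → s += 20 → s = 20.0000
seg 2 [149.5°–242.4°] simple-harmonic, h=-20: θ=156° here. β=6.5, B=92.9. -20/2·(1 − cos(π·0.0700)) = -0.2406 → s = 19.7594
seg 2 [149.5°–242.4°] simple-harmonic, h=-20: θ=187° here. β=37.5, B=92.9. -20/2·(1 − cos(π·0.4037)) = -7.0194 → s = 12.9806
seg 2 [149.5°–242.4°] simple-harmonic, h=-20: θ=211.5° here. β=62, B=92.9. -20/2·(1 − cos(π·0.6674)) = -15.0195 → s = 4.9805
seg 2 [149.5°–242.4°] simple-harmonic, h=-20: θ=232.7° here. β=83.2, B=92.9. -20/2·(1 − cos(π·0.8956)) = -19.4668 → s = 0.5332
θ=156°: R = R0 + s = 25 + 19.7594 = 44.7594
θ=187°: R = R0 + s = 25 + 12.9806 = 37.9806
θ=211.5°: R = R0 + s = 25 + 4.9805 = 29.9805
θ=232.7°: R = R0 + s = 25 + 0.5332 = 25.5332

θ=156°: 44.7594
θ=187°: 37.9806
θ=211.5°: 29.9805
θ=232.7°: 25.5332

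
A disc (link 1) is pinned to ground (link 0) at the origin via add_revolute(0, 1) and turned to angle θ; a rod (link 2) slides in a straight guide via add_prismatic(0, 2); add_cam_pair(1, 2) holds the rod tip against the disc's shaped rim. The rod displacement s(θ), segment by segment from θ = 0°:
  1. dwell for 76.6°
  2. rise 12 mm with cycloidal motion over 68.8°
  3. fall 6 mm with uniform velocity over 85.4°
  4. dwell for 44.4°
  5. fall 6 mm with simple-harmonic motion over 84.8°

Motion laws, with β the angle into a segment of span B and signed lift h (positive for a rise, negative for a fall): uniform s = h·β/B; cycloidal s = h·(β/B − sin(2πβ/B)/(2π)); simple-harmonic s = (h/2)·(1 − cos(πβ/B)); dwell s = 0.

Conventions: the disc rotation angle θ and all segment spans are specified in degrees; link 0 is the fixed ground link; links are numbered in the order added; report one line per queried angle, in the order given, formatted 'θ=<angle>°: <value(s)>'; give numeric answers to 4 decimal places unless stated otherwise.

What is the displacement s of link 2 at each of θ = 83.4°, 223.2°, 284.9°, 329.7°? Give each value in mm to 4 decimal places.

segment 1 (0° to 76.6°, dwell): s unchanged at 0.0000
θ = 83.4° falls in segment 2 (76.6° to 145.4°, cycloidal, h = 12): β = 83.4 − 76.6 = 6.8°, B = 68.8°; Δs = 12·(0.0988 − sin(2π·0.0988)/(2π)) = 0.0748; s = 0.0000 + 0.0748 = 0.0748
segment 2 (76.6° to 145.4°, cycloidal, h = 12) is passed completely: s = 0.0000 + (12) = 12.0000
θ = 223.2° falls in segment 3 (145.4° to 230.8°, uniform, h = -6): β = 223.2 − 145.4 = 77.8°, B = 85.4°; Δs = -6·77.8/85.4 = -5.4660; s = 12.0000 − 5.4660 = 6.5340
segment 3 (145.4° to 230.8°, uniform, h = -6) is passed completely: s = 12.0000 + (-6) = 6.0000
segment 4 (230.8° to 275.2°, dwell): s unchanged at 6.0000
θ = 284.9° falls in segment 5 (275.2° to 360°, simple-harmonic, h = -6): β = 284.9 − 275.2 = 9.7°, B = 84.8°; Δs = -6/2·(1 − cos(π·0.1144)) = -0.1916; s = 6.0000 − 0.1916 = 5.8084
θ = 329.7° falls in segment 5 (275.2° to 360°, simple-harmonic, h = -6): β = 329.7 − 275.2 = 54.5°, B = 84.8°; Δs = -6/2·(1 − cos(π·0.6427)) = -4.3002; s = 6.0000 − 4.3002 = 1.6998

θ=83.4°: 0.0748
θ=223.2°: 6.5340
θ=284.9°: 5.8084
θ=329.7°: 1.6998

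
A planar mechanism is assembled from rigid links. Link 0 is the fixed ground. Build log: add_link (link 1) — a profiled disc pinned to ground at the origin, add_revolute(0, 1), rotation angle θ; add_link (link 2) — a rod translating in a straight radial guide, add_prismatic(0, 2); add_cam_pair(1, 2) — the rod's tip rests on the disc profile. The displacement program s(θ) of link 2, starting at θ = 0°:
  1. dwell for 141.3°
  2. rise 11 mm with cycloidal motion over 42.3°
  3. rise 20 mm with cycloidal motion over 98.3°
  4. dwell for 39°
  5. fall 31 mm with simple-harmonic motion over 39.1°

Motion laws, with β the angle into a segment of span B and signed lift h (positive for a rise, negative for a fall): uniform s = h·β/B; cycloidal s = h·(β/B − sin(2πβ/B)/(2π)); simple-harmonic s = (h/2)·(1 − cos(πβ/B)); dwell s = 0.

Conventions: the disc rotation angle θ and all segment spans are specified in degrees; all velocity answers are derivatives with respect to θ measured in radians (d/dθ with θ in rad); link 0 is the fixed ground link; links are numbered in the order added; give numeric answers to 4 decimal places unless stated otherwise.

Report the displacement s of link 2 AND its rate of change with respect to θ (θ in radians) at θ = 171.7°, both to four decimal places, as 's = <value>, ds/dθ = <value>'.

seg 1 [0°–141.3°] dwell: s stays 0.0000
seg 2 [141.3°–183.6°] cycloidal, h=11: θ=171.7° here. β=30.4, B=42.3. 11·(0.7187 − sin(2π·0.7187)/(2π)) = 9.6223 → s = 9.6223
velocity in seg [141.3°–183.6°] (cycloidal), θ in radians: β = 30.4° = 0.5306 rad, B = 42.3° = 0.7383 rad; ds/dθ = (h/B)(1 − cos(2πβ/B)) = (11/0.7383)(1 − cos(2π·0.7187)) = 17.813165 mm/rad

s = 9.6223, ds/dθ = 17.8132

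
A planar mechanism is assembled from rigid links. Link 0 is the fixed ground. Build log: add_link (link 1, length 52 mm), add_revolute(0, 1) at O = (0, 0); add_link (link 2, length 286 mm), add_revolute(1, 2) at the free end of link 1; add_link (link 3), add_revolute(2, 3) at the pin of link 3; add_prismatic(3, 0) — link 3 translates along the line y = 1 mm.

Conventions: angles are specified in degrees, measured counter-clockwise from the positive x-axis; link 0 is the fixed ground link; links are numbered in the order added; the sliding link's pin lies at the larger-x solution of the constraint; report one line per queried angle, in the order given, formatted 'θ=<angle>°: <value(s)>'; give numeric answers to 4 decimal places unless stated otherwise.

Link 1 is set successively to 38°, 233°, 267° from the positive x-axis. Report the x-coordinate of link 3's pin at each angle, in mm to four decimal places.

geometry: r = 52 mm, L = 286 mm, e = 1 mm
θ=38°: crank pin P = (r cos θ, r sin θ) = (40.976559, 32.014397)
θ=38°: h = r sin θ − e = 32.014397 − 1 = 31.014397
θ=38°: x = r cos θ + √(L² − h²) = 40.976559 + 284.313396 = 325.289955
θ=233°: crank pin P = (r cos θ, r sin θ) = (-31.294381, -41.529047)
θ=233°: h = r sin θ − e = -41.529047 − 1 = -42.529047
θ=233°: x = r cos θ + √(L² − h²) = -31.294381 + 282.820226 = 251.525845
θ=267°: crank pin P = (r cos θ, r sin θ) = (-2.721470, -51.928736)
θ=267°: h = r sin θ − e = -51.928736 − 1 = -52.928736
θ=267°: x = r cos θ + √(L² − h²) = -2.721470 + 281.059689 = 278.338220

θ=38°: 325.2900
θ=233°: 251.5258
θ=267°: 278.3382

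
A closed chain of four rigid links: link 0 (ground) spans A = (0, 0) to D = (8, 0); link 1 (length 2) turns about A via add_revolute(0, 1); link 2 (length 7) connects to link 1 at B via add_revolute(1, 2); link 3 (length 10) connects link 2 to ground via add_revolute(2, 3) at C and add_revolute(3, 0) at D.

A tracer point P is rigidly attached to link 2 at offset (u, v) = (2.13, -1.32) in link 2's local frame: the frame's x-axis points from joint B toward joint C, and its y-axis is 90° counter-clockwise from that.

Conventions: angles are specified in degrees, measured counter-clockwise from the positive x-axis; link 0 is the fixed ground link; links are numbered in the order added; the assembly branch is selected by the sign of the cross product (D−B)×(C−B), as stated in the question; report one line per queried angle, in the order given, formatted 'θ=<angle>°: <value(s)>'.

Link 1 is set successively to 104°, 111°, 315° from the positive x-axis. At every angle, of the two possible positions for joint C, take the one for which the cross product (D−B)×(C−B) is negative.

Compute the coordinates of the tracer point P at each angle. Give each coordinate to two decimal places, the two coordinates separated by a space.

A=(0,0), D=(8.00,0)
θ=104°: B = A + 2.00·(cos104°, sin104°) = (-0.4838, 1.9406)
θ=104°: |BD| = 8.7030
θ=104°: circle(B,7.00) ∩ circle(D,10.00): a=1.4214, h=6.8542
θ=104°:   candidates: C₊=(2.4302,8.3052) cross=59.651; C₋=(-0.6265,-5.0580) cross=-59.651
θ=104°:   branch - wants cross < 0 → take C=(-0.6265,-5.0580) (cross=-59.651)
θ=104°: ex = (C−B)/|BC| = (-0.0204,-0.9998); ey = (0.9998,-0.0204)
θ=104°: P = B + 2.13·ex + -1.32·ey = (-1.8470,-0.1621)
θ=111°: B = A + 2.00·(cos111°, sin111°) = (-0.7167, 1.8672)
θ=111°: |BD| = 8.9145
θ=111°: circle(B,7.00) ∩ circle(D,10.00): a=1.5967, h=6.8155
θ=111°:   candidates: C₊=(2.2721,8.1970) cross=60.756; C₋=(-0.5830,-5.1316) cross=-60.756
θ=111°:   branch - wants cross < 0 → take C=(-0.5830,-5.1316) (cross=-60.756)
θ=111°: ex = (C−B)/|BC| = (0.0191,-0.9998); ey = (0.9998,0.0191)
θ=111°: P = B + 2.13·ex + -1.32·ey = (-1.9958,-0.2877)
θ=315°: B = A + 2.00·(cos315°, sin315°) = (1.4142, -1.4142)
θ=315°: |BD| = 6.7359
θ=315°: circle(B,7.00) ∩ circle(D,10.00): a=-0.4177, h=6.9875
θ=315°:   candidates: C₊=(-0.4612,5.3299) cross=47.067; C₋=(2.4728,-8.3337) cross=-47.067
θ=315°:   branch - wants cross < 0 → take C=(2.4728,-8.3337) (cross=-47.067)
θ=315°: ex = (C−B)/|BC| = (0.1512,-0.9885); ey = (0.9885,0.1512)
θ=315°: P = B + 2.13·ex + -1.32·ey = (0.4315,-3.7193)

θ=104°: -1.85 -0.16
θ=111°: -2.00 -0.29
θ=315°: 0.43 -3.72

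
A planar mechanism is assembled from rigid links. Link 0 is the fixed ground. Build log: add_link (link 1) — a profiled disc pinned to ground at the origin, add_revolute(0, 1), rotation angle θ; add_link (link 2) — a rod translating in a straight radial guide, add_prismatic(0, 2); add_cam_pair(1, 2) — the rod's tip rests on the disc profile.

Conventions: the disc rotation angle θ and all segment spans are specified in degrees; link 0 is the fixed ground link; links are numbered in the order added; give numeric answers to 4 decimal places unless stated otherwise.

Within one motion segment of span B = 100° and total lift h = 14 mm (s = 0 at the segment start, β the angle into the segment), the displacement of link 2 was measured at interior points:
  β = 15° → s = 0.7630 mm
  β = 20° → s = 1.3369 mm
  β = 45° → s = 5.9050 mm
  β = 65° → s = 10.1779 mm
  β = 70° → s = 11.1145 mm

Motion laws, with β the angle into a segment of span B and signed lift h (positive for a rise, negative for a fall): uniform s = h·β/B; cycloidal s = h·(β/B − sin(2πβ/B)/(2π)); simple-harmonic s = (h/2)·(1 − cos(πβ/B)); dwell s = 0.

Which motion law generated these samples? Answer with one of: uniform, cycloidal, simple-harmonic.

candidates at β/B = r: uniform s = h·r (linear in β); cycloidal s = h·(r − sin(2πr)/(2π)); simple-harmonic s = (h/2)(1 − cos(πr))
β=15°: printed 0.7630 | uniform 2.1000, cycloidal 0.2974, simple-harmonic 0.7630
β=20°: printed 1.3369 | uniform 2.8000, cycloidal 0.6809, simple-harmonic 1.3369
β=45°: printed 5.9050 | uniform 6.3000, cycloidal 5.6115, simple-harmonic 5.9050
β=65°: printed 10.1779 | uniform 9.1000, cycloidal 10.9026, simple-harmonic 10.1779
β=70°: printed 11.1145 | uniform 9.8000, cycloidal 11.9191, simple-harmonic 11.1145
only one law matches every sample → simple-harmonic

simple-harmonic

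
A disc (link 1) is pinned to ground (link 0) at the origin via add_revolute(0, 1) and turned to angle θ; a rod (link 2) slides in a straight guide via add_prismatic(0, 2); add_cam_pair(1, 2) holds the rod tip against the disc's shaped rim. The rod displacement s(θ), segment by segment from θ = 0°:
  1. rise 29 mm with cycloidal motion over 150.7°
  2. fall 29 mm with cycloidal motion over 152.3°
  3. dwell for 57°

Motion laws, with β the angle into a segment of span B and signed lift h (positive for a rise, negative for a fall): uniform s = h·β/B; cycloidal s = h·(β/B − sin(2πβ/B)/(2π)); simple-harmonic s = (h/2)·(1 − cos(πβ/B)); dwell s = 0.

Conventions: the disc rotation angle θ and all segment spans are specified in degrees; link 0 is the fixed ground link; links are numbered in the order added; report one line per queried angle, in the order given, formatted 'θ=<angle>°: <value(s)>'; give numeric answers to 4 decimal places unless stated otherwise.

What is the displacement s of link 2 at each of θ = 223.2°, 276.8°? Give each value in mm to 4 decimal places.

segment 1 (0° to 150.7°, cycloidal, h = 29) is passed completely: s = 0.0000 + (29) = 29.0000
θ = 223.2° falls in segment 2 (150.7° to 303°, cycloidal, h = -29): β = 223.2 − 150.7 = 72.5°, B = 152.3°; Δs = -29·(0.4760 − sin(2π·0.4760)/(2π)) = -13.1126; s = 29.0000 − 13.1126 = 15.8874
θ = 276.8° falls in segment 2 (150.7° to 303°, cycloidal, h = -29): β = 276.8 − 150.7 = 126.1°, B = 152.3°; Δs = -29·(0.8280 − sin(2π·0.8280)/(2π)) = -28.0838; s = 29.0000 − 28.0838 = 0.9162

θ=223.2°: 15.8874
θ=276.8°: 0.9162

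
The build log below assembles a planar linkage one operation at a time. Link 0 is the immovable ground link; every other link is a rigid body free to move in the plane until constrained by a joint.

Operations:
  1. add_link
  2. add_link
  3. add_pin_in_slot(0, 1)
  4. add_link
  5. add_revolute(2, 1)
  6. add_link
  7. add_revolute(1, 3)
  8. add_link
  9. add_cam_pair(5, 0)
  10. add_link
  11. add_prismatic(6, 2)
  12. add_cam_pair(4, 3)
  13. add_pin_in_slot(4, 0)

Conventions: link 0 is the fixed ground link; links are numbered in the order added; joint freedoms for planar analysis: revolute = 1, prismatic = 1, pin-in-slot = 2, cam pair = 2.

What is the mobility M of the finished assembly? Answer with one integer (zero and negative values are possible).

link 0 = ground. State L|J1|J2 = 1|0|0
+link1  2|0|0
+link2  3|0|0
PS(0,1) f=2→J2  3|0|1
+link3  4|0|1
R(2,1) f=1→J1  4|1|1
+link4  5|1|1
R(1,3) f=1→J1  5|2|1
+link5  6|2|1
C(5,0) f=2→J2  6|2|2
+link6  7|2|2
P(6,2) f=1→J1  7|3|2
C(4,3) f=2→J2  7|3|3
PS(4,0) f=2→J2  7|3|4
M = 3(7−1)−2·3−4 = 18−6−4 = 8

M = 8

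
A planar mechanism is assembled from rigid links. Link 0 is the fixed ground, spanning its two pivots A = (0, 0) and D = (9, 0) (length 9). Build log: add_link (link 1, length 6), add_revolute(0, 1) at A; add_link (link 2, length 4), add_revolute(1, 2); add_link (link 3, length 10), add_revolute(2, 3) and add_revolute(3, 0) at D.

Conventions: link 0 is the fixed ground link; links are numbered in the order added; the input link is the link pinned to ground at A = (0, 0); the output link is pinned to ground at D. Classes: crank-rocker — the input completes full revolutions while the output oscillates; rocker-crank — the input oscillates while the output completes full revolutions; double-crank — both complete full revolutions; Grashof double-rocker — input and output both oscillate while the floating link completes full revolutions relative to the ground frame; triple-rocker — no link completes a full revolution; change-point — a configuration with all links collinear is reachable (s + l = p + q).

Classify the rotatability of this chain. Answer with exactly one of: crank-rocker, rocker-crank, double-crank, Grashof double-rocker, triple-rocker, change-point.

lengths: ground=9, input=6, coupler=4, output=10
sorted: s=4 (shortest), l=10 (longest), p+q=15
s + l = 14 vs p + q = 15
s + l < p + q (Grashof) with shortest = coupler link → Grashof double-rocker

Grashof double-rocker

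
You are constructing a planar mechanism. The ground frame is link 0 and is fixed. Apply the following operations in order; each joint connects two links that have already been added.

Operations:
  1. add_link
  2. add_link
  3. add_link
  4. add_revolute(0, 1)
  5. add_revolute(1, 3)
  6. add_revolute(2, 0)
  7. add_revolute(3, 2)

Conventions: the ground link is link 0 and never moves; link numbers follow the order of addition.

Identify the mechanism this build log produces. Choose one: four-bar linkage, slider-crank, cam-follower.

links: 4 (incl. ground); joints: 4 revolute, 0 prismatic, 0 higher (cam) pair, forming one closed loop
4 links in a single 4R loop → four-bar linkage

four-bar linkage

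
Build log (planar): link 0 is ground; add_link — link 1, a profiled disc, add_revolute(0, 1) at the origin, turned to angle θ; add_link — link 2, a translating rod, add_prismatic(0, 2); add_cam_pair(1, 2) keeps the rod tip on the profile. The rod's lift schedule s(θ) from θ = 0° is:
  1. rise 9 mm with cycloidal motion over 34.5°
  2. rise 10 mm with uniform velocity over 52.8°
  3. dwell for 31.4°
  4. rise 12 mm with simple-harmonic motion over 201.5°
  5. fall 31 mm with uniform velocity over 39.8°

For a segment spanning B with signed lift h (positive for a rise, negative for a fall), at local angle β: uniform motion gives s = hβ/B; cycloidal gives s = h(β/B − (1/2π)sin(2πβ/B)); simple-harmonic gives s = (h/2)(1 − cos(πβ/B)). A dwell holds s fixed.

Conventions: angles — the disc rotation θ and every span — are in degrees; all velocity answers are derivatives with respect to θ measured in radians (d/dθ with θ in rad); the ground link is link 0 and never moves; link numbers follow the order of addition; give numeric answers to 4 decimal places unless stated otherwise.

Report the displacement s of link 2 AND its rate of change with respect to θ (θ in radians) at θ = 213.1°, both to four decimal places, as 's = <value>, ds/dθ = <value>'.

seg 1 [0°–34.5°] cycloidal, h=9: full span → s += 9 → s = 9.0000
seg 2 [34.5°–87.3°] uniform, h=10: full span → s += 10 → s = 19.0000
seg 3 [87.3°–118.7°] dwell: s stays 19.0000
seg 4 [118.7°–320.2°] simple-harmonic, h=12: θ=213.1° here. β=94.4, B=201.5. 12/2·(1 − cos(π·0.4685)) = 5.4070 → s = 24.4070
velocity in seg [118.7°–320.2°] (simple-harmonic), θ in radians: β = 94.4° = 1.6476 rad, B = 201.5° = 3.5168 rad; ds/dθ = (πh/(2B)) sin(πβ/B) = (π·12/(2·3.5168)) sin(π·0.4685) = 5.333556 mm/rad

s = 24.4070, ds/dθ = 5.3336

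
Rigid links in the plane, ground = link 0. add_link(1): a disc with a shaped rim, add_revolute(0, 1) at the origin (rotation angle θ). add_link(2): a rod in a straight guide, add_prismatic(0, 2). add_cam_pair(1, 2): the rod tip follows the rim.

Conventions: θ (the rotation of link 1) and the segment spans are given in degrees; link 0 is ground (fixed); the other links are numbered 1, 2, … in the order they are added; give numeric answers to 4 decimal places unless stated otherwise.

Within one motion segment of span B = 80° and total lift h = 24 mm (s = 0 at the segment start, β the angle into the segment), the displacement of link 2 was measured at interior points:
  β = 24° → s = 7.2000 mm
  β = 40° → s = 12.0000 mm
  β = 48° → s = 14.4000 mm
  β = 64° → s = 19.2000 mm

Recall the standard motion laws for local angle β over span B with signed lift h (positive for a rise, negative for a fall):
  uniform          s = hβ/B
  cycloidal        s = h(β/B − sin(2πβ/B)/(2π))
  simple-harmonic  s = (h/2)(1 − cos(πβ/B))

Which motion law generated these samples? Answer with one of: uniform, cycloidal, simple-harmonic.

candidates at β/B = r: uniform s = h·r (linear in β); cycloidal s = h·(r − sin(2πr)/(2π)); simple-harmonic s = (h/2)(1 − cos(πr))
β=24°: printed 7.2000 | uniform 7.2000, cycloidal 3.5672, simple-harmonic 4.9466
β=40°: printed 12.0000 | uniform 12.0000, cycloidal 12.0000, simple-harmonic 12.0000
β=48°: printed 14.4000 | uniform 14.4000, cycloidal 16.6452, simple-harmonic 15.7082
β=64°: printed 19.2000 | uniform 19.2000, cycloidal 22.8328, simple-harmonic 21.7082
only one law matches every sample → uniform

uniform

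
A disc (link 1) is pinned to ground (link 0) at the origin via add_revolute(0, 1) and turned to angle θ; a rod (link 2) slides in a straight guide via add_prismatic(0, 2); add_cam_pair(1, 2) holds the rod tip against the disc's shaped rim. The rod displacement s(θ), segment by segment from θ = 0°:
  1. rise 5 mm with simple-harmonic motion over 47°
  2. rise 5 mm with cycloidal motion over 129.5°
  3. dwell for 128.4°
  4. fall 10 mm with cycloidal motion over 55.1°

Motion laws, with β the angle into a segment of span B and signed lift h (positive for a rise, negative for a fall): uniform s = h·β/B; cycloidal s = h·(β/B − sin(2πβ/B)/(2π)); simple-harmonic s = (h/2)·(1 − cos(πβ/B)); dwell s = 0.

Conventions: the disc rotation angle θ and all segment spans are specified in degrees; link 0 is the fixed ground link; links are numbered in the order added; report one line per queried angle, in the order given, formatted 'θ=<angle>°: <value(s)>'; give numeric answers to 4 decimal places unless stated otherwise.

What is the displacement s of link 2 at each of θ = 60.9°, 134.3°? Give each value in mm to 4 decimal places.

segment 1 (0° to 47°, simple-harmonic, h = 5) is passed completely: s = 0.0000 + (5) = 5.0000
θ = 60.9° falls in segment 2 (47° to 176.5°, cycloidal, h = 5): β = 60.9 − 47 = 13.9°, B = 129.5°; Δs = 5·(0.1073 − sin(2π·0.1073)/(2π)) = 0.0398; s = 5.0000 + 0.0398 = 5.0398
θ = 134.3° falls in segment 2 (47° to 176.5°, cycloidal, h = 5): β = 134.3 − 47 = 87.3°, B = 129.5°; Δs = 5·(0.6741 − sin(2π·0.6741)/(2π)) = 4.0777; s = 5.0000 + 4.0777 = 9.0777

θ=60.9°: 5.0398
θ=134.3°: 9.0777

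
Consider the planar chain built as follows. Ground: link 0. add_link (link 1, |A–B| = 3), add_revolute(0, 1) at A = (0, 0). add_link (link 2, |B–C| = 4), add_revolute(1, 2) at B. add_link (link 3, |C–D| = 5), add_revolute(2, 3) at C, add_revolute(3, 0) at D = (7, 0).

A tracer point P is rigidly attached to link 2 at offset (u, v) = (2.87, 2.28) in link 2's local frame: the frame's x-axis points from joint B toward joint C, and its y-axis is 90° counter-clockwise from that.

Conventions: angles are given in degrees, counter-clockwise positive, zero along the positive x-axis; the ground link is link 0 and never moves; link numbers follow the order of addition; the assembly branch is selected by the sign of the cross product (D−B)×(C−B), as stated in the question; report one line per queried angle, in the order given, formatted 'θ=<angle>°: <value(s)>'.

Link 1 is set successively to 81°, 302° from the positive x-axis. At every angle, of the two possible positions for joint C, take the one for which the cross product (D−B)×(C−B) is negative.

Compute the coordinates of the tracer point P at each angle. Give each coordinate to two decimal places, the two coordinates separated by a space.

A=(0,0), D=(7.00,0)
θ=81°: B = A + 3.00·(cos81°, sin81°) = (0.4693, 2.9631)
θ=81°: |BD| = 7.1715
θ=81°: circle(B,4.00) ∩ circle(D,5.00): a=2.9582, h=2.6924
θ=81°:   candidates: C₊=(4.2756,4.1926) cross=19.308; C₋=(2.0508,-0.7110) cross=-19.308
θ=81°:   branch - wants cross < 0 → take C=(2.0508,-0.7110) (cross=-19.308)
θ=81°: ex = (C−B)/|BC| = (0.3954,-0.9185); ey = (0.9185,0.3954)
θ=81°: P = B + 2.87·ex + 2.28·ey = (3.6983,1.2284)
θ=302°: B = A + 3.00·(cos302°, sin302°) = (1.5898, -2.5441)
θ=302°: |BD| = 5.9786
θ=302°: circle(B,4.00) ∩ circle(D,5.00): a=2.2366, h=3.3163
θ=302°:   candidates: C₊=(2.2025,1.4086) cross=19.827; C₋=(5.0250,-4.5934) cross=-19.827
θ=302°:   branch - wants cross < 0 → take C=(5.0250,-4.5934) (cross=-19.827)
θ=302°: ex = (C−B)/|BC| = (0.8588,-0.5123); ey = (0.5123,0.8588)
θ=302°: P = B + 2.87·ex + 2.28·ey = (5.2226,-2.0564)

θ=81°: 3.70 1.23
θ=302°: 5.22 -2.06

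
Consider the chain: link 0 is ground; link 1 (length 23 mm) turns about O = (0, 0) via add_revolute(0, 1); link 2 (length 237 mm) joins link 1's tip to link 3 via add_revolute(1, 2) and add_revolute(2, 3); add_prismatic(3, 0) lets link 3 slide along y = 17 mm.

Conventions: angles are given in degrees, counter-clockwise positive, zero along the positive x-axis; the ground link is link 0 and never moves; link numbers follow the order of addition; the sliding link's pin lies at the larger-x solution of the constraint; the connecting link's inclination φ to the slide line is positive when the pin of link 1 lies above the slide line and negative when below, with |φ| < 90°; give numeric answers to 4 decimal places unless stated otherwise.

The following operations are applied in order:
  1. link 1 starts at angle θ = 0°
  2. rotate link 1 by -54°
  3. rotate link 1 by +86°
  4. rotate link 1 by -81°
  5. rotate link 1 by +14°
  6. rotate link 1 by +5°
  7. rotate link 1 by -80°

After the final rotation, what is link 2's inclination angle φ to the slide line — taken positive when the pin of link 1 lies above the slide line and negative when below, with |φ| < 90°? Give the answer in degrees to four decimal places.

geometry: r = 23 mm, L = 237 mm, e = 17 mm; θ starts at 0°
rotate link 1 by -54°: θ ← 0° -54° = -54°
rotate link 1 by +86°: θ ← -54° +86° = 32°
rotate link 1 by -81°: θ ← 32° -81° = -49°
rotate link 1 by +14°: θ ← -49° +14° = -35°
rotate link 1 by +5°: θ ← -35° +5° = -30°
rotate link 1 by -80°: θ ← -30° -80° = -110°
h = r sin θ − e = -21.612930 − 17 = -38.612930
sin φ = h / L = -38.612930 / 237 = -0.16292376
φ = arcsin(-0.16292376) = -9.376642°

-9.3766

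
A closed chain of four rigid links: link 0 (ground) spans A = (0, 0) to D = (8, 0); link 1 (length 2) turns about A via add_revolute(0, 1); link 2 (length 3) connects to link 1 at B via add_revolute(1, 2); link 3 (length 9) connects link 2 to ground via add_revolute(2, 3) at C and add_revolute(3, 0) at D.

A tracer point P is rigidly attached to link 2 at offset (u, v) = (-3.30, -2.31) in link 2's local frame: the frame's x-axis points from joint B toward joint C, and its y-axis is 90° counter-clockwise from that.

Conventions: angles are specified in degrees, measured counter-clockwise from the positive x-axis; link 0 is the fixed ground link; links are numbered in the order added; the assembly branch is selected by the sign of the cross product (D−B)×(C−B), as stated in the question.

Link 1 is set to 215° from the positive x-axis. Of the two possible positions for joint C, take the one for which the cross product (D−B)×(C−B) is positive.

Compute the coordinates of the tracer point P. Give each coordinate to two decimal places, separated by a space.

A=(0,0), D=(8.00,0)
B = A + 2.00·(cos215°, sin215°) = (-1.6383, -1.1472)
|BD| = 9.7063
circle(B,3.00) ∩ circle(D,9.00): a=1.1442, h=2.7732
  candidates: C₊=(-0.8298,1.7419) cross=26.918; C₋=(-0.1743,-3.7657) cross=-26.918
  branch + wants cross > 0 → take C=(-0.8298,1.7419) (cross=26.918)
ex = (C−B)/|BC| = (0.2695,0.9630); ey = (-0.9630,0.2695)
P = B + -3.30·ex + -2.31·ey = (-0.3031,-4.9476)

-0.30 -4.95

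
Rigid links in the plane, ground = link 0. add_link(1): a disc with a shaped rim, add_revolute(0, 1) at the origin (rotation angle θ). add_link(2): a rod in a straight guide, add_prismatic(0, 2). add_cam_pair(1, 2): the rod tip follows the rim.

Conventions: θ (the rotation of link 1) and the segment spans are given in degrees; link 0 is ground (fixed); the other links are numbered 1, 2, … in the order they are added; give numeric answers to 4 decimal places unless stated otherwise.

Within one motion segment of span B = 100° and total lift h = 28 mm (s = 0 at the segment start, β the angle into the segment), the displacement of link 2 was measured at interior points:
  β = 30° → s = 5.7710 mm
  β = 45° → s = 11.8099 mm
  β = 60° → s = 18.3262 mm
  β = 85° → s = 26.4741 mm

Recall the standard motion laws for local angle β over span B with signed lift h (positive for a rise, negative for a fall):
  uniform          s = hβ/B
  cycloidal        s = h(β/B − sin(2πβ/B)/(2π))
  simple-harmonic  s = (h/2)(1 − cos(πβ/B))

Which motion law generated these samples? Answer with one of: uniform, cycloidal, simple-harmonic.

candidates at β/B = r: uniform s = h·r (linear in β); cycloidal s = h·(r − sin(2πr)/(2π)); simple-harmonic s = (h/2)(1 − cos(πr))
β=30°: printed 5.7710 | uniform 8.4000, cycloidal 4.1618, simple-harmonic 5.7710
β=45°: printed 11.8099 | uniform 12.6000, cycloidal 11.2229, simple-harmonic 11.8099
β=60°: printed 18.3262 | uniform 16.8000, cycloidal 19.4194, simple-harmonic 18.3262
β=85°: printed 26.4741 | uniform 23.8000, cycloidal 27.4053, simple-harmonic 26.4741
only one law matches every sample → simple-harmonic

simple-harmonic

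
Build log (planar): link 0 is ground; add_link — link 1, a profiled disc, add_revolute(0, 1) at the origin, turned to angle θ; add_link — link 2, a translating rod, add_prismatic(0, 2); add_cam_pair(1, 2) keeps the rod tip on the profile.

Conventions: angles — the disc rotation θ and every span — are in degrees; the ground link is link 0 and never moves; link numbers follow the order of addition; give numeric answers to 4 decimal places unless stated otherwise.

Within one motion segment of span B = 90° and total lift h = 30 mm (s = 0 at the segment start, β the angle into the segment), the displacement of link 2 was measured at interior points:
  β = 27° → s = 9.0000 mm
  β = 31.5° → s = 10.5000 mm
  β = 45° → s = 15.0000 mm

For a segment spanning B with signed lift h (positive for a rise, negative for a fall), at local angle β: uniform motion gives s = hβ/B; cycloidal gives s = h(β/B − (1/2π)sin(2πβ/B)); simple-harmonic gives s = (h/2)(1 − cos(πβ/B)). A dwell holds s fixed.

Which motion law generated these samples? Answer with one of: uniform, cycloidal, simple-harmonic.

candidates at β/B = r: uniform s = h·r (linear in β); cycloidal s = h·(r − sin(2πr)/(2π)); simple-harmonic s = (h/2)(1 − cos(πr))
β=27°: printed 9.0000 | uniform 9.0000, cycloidal 4.4590, simple-harmonic 6.1832
β=31.5°: printed 10.5000 | uniform 10.5000, cycloidal 6.6372, simple-harmonic 8.1901
β=45°: printed 15.0000 | uniform 15.0000, cycloidal 15.0000, simple-harmonic 15.0000
only one law matches every sample → uniform

uniform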